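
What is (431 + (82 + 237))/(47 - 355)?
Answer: -375/154 ≈ -2.4351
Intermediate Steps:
(431 + (82 + 237))/(47 - 355) = (431 + 319)/(-308) = 750*(-1/308) = -375/154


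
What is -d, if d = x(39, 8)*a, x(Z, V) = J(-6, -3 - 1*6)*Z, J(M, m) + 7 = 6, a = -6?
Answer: -234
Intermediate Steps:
J(M, m) = -1 (J(M, m) = -7 + 6 = -1)
x(Z, V) = -Z
d = 234 (d = -1*39*(-6) = -39*(-6) = 234)
-d = -1*234 = -234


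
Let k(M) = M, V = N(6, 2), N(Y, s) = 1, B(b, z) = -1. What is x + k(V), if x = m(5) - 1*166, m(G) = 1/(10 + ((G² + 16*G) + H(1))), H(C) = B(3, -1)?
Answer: -18809/114 ≈ -164.99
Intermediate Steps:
H(C) = -1
V = 1
m(G) = 1/(9 + G² + 16*G) (m(G) = 1/(10 + ((G² + 16*G) - 1)) = 1/(10 + (-1 + G² + 16*G)) = 1/(9 + G² + 16*G))
x = -18923/114 (x = 1/(9 + 5² + 16*5) - 1*166 = 1/(9 + 25 + 80) - 166 = 1/114 - 166 = -18923/114 ≈ -165.99)
x + k(V) = -18923/114 + 1 = -18809/114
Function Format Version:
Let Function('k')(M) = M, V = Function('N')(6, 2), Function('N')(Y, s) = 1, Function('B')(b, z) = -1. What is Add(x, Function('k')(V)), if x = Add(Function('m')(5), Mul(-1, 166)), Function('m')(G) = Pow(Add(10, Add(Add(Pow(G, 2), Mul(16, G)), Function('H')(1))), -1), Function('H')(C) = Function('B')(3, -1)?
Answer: Rational(-18809, 114) ≈ -164.99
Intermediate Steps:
Function('H')(C) = -1
V = 1
Function('m')(G) = Pow(Add(9, Pow(G, 2), Mul(16, G)), -1) (Function('m')(G) = Pow(Add(10, Add(Add(Pow(G, 2), Mul(16, G)), -1)), -1) = Pow(Add(10, Add(-1, Pow(G, 2), Mul(16, G))), -1) = Pow(Add(9, Pow(G, 2), Mul(16, G)), -1))
x = Rational(-18923, 114) (x = Add(Pow(Add(9, Pow(5, 2), Mul(16, 5)), -1), Mul(-1, 166)) = Add(Pow(Add(9, 25, 80), -1), -166) = Add(Pow(114, -1), -166) = Add(Rational(1, 114), -166) = Rational(-18923, 114) ≈ -165.99)
Add(x, Function('k')(V)) = Add(Rational(-18923, 114), 1) = Rational(-18809, 114)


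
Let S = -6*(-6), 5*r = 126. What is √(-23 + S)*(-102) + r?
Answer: 126/5 - 102*√13 ≈ -342.57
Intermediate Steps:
r = 126/5 (r = (⅕)*126 = 126/5 ≈ 25.200)
S = 36
√(-23 + S)*(-102) + r = √(-23 + 36)*(-102) + 126/5 = √13*(-102) + 126/5 = -102*√13 + 126/5 = 126/5 - 102*√13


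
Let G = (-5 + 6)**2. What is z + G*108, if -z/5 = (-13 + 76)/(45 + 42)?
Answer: 3027/29 ≈ 104.38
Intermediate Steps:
G = 1 (G = 1**2 = 1)
z = -105/29 (z = -5*(-13 + 76)/(45 + 42) = -315/87 = -5*21/29 = -105/29 ≈ -3.6207)
z + G*108 = -105/29 + 1*108 = -105/29 + 108 = 3027/29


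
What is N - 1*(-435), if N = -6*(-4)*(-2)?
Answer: 387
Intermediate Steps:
N = -48 (N = 24*(-2) = -48)
N - 1*(-435) = -48 - 1*(-435) = -48 + 435 = 387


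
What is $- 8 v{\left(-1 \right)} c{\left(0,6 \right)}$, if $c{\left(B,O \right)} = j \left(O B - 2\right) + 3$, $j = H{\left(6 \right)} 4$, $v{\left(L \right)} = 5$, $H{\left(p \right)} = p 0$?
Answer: $-120$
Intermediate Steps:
$H{\left(p \right)} = 0$
$j = 0$ ($j = 0 \cdot 4 = 0$)
$c{\left(B,O \right)} = 3$ ($c{\left(B,O \right)} = 0 \left(O B - 2\right) + 3 = 0 \left(B O - 2\right) + 3 = 0 \left(-2 + B O\right) + 3 = 0 + 3 = 3$)
$- 8 v{\left(-1 \right)} c{\left(0,6 \right)} = \left(-8\right) 5 \cdot 3 = \left(-40\right) 3 = -120$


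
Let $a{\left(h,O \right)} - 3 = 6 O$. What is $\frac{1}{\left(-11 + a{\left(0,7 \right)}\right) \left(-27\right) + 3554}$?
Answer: $\frac{1}{2636} \approx 0.00037936$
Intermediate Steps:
$a{\left(h,O \right)} = 3 + 6 O$
$\frac{1}{\left(-11 + a{\left(0,7 \right)}\right) \left(-27\right) + 3554} = \frac{1}{\left(-11 + \left(3 + 6 \cdot 7\right)\right) \left(-27\right) + 3554} = \frac{1}{\left(-11 + \left(3 + 42\right)\right) \left(-27\right) + 3554} = \frac{1}{\left(-11 + 45\right) \left(-27\right) + 3554} = \frac{1}{34 \left(-27\right) + 3554} = \frac{1}{-918 + 3554} = \frac{1}{2636}$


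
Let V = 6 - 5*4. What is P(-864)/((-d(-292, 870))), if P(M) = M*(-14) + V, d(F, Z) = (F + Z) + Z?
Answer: -6041/724 ≈ -8.3439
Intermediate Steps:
V = -14 (V = 6 - 20 = -14)
d(F, Z) = F + 2*Z
P(M) = -14 - 14*M (P(M) = M*(-14) - 14 = -14*M - 14 = -14 - 14*M)
P(-864)/((-d(-292, 870))) = (-14 - 14*(-864))/((-(-292 + 2*870))) = (-14 + 12096)/((-(-292 + 1740))) = 12082/((-1*1448)) = 12082/(-1448) = 12082*(-1/1448) = -6041/724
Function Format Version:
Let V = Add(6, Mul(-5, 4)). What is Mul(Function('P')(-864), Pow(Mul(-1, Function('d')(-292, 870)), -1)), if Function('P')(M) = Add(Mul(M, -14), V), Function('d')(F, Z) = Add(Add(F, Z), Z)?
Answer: Rational(-6041, 724) ≈ -8.3439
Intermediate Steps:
V = -14 (V = Add(6, -20) = -14)
Function('d')(F, Z) = Add(F, Mul(2, Z))
Function('P')(M) = Add(-14, Mul(-14, M)) (Function('P')(M) = Add(Mul(M, -14), -14) = Add(Mul(-14, M), -14) = Add(-14, Mul(-14, M)))
Mul(Function('P')(-864), Pow(Mul(-1, Function('d')(-292, 870)), -1)) = Mul(Add(-14, Mul(-14, -864)), Pow(Mul(-1, Add(-292, Mul(2, 870))), -1)) = Mul(Add(-14, 12096), Pow(Mul(-1, Add(-292, 1740)), -1)) = Mul(12082, Pow(Mul(-1, 1448), -1)) = Mul(12082, Pow(-1448, -1)) = Mul(12082, Rational(-1, 1448)) = Rational(-6041, 724)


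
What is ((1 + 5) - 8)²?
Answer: 4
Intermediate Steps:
((1 + 5) - 8)² = (6 - 8)² = (-2)² = 4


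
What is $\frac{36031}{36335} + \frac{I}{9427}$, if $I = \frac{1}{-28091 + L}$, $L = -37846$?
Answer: $\frac{22396440758734}{22585403577165} \approx 0.99163$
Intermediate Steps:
$I = - \frac{1}{65937}$ ($I = \frac{1}{-28091 - 37846} = \frac{1}{-65937} = - \frac{1}{65937} \approx -1.5166 \cdot 10^{-5}$)
$\frac{36031}{36335} + \frac{I}{9427} = \frac{36031}{36335} - \frac{1}{65937 \cdot 9427} = 36031 \cdot \frac{1}{36335} - \frac{1}{621588099} = \frac{36031}{36335} - \frac{1}{621588099} = \frac{22396440758734}{22585403577165}$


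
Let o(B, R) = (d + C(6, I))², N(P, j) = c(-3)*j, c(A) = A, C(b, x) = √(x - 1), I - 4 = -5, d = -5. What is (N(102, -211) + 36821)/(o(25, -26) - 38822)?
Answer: 37454*I/(-38799*I + 10*√2) ≈ -0.96533 + 0.00035186*I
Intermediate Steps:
I = -1 (I = 4 - 5 = -1)
C(b, x) = √(-1 + x)
N(P, j) = -3*j
o(B, R) = (-5 + I*√2)² (o(B, R) = (-5 + √(-1 - 1))² = (-5 + √(-2))² = (-5 + I*√2)²)
(N(102, -211) + 36821)/(o(25, -26) - 38822) = (-3*(-211) + 36821)/((5 - I*√2)² - 38822) = (633 + 36821)/(-38822 + (5 - I*√2)²) = 37454/(-38822 + (5 - I*√2)²)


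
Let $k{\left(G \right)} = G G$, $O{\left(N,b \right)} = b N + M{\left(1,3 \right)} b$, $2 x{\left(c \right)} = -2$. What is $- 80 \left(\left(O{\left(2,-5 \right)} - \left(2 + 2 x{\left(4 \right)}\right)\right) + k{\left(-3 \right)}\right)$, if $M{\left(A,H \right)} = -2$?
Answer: $-720$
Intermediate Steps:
$x{\left(c \right)} = -1$ ($x{\left(c \right)} = \frac{1}{2} \left(-2\right) = -1$)
$O{\left(N,b \right)} = - 2 b + N b$ ($O{\left(N,b \right)} = b N - 2 b = N b - 2 b = - 2 b + N b$)
$k{\left(G \right)} = G^{2}$
$- 80 \left(\left(O{\left(2,-5 \right)} - \left(2 + 2 x{\left(4 \right)}\right)\right) + k{\left(-3 \right)}\right) = - 80 \left(\left(- 5 \left(-2 + 2\right) - 0\right) + \left(-3\right)^{2}\right) = - 80 \left(\left(\left(-5\right) 0 + \left(2 - 2\right)\right) + 9\right) = - 80 \left(\left(0 + 0\right) + 9\right) = - 80 \left(0 + 9\right) = \left(-80\right) 9 = -720$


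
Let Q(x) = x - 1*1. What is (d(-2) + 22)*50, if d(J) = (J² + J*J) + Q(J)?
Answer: 1350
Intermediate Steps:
Q(x) = -1 + x (Q(x) = x - 1 = -1 + x)
d(J) = -1 + J + 2*J² (d(J) = (J² + J*J) + (-1 + J) = (J² + J²) + (-1 + J) = 2*J² + (-1 + J) = -1 + J + 2*J²)
(d(-2) + 22)*50 = ((-1 - 2 + 2*(-2)²) + 22)*50 = ((-1 - 2 + 2*4) + 22)*50 = ((-1 - 2 + 8) + 22)*50 = (5 + 22)*50 = 27*50 = 1350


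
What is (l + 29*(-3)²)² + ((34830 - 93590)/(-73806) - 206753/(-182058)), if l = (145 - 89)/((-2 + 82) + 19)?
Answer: 500579458719877061/7316431661286 ≈ 68419.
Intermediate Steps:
l = 56/99 (l = 56/(80 + 19) = 56/99 ≈ 0.56566)
(l + 29*(-3)²)² + ((34830 - 93590)/(-73806) - 206753/(-182058)) = (56/99 + 29*(-3)²)² + ((34830 - 93590)/(-73806) - 206753/(-182058)) = (56/99 + 29*9)² + (-58760*(-1/73806) - 206753*(-1/182058)) = (56/99 + 261)² + (29380/36903 + 206753/182058) = (25895/99)² + 4326223333/2239495458 = 670551025/9801 + 4326223333/2239495458 = 500579458719877061/7316431661286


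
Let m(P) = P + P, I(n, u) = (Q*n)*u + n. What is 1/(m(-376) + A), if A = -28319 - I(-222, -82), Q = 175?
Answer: -1/3214549 ≈ -3.1109e-7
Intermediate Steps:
I(n, u) = n + 175*n*u (I(n, u) = (175*n)*u + n = 175*n*u + n = n + 175*n*u)
m(P) = 2*P
A = -3213797 (A = -28319 - (-222)*(1 + 175*(-82)) = -28319 - (-222)*(1 - 14350) = -28319 - (-222)*(-14349) = -28319 - 1*3185478 = -28319 - 3185478 = -3213797)
1/(m(-376) + A) = 1/(2*(-376) - 3213797) = 1/(-752 - 3213797) = 1/(-3214549) = -1/3214549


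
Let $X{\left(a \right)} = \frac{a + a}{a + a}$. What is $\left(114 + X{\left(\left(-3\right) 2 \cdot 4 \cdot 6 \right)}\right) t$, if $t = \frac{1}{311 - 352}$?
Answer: $- \frac{115}{41} \approx -2.8049$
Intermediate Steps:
$X{\left(a \right)} = 1$ ($X{\left(a \right)} = \frac{2 a}{2 a} = 2 a \frac{1}{2 a} = 1$)
$t = - \frac{1}{41}$ ($t = \frac{1}{-41} = - \frac{1}{41} \approx -0.02439$)
$\left(114 + X{\left(\left(-3\right) 2 \cdot 4 \cdot 6 \right)}\right) t = \left(114 + 1\right) \left(- \frac{1}{41}\right) = 115 \left(- \frac{1}{41}\right) = - \frac{115}{41}$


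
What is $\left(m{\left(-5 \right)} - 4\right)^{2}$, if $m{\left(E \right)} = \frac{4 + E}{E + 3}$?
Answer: $\frac{49}{4} \approx 12.25$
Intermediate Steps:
$m{\left(E \right)} = \frac{4 + E}{3 + E}$
$\left(m{\left(-5 \right)} - 4\right)^{2} = \left(\frac{4 - 5}{3 - 5} - 4\right)^{2} = \left(\frac{1}{-2} \left(-1\right) - 4\right)^{2} = \left(\left(- \frac{1}{2}\right) \left(-1\right) - 4\right)^{2} = \left(\frac{1}{2} - 4\right)^{2} = \left(- \frac{7}{2}\right)^{2} = \frac{49}{4}$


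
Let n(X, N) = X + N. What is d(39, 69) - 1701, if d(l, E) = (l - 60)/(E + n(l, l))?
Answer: -11908/7 ≈ -1701.1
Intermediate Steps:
n(X, N) = N + X
d(l, E) = (-60 + l)/(E + 2*l) (d(l, E) = (l - 60)/(E + (l + l)) = (-60 + l)/(E + 2*l))
d(39, 69) - 1701 = (-60 + 39)/(69 + 2*39) - 1701 = -21/(69 + 78) - 1701 = -21/147 - 1701 = (1/147)*(-21) - 1701 = -⅐ - 1701 = -11908/7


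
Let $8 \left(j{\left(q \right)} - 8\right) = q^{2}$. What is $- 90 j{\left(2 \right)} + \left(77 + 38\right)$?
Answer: $-650$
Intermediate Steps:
$j{\left(q \right)} = 8 + \frac{q^{2}}{8}$
$- 90 j{\left(2 \right)} + \left(77 + 38\right) = - 90 \left(8 + \frac{2^{2}}{8}\right) + \left(77 + 38\right) = - 90 \left(8 + \frac{1}{8} \cdot 4\right) + 115 = - 90 \left(8 + \frac{1}{2}\right) + 115 = \left(-90\right) \frac{17}{2} + 115 = -765 + 115 = -650$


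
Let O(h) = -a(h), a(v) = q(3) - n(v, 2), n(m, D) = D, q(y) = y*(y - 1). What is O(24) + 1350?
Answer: 1346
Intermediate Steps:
q(y) = y*(-1 + y)
a(v) = 4 (a(v) = 3*(-1 + 3) - 1*2 = 3*2 - 2 = 6 - 2 = 4)
O(h) = -4 (O(h) = -1*4 = -4)
O(24) + 1350 = -4 + 1350 = 1346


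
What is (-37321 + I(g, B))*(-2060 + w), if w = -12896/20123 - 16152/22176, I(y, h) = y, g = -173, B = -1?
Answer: 239514057886947/3098942 ≈ 7.7289e+7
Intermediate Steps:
w = -25458683/18593652 (w = -12896*1/20123 - 16152*1/22176 = -12896/20123 - 673/924 = -25458683/18593652 ≈ -1.3692)
(-37321 + I(g, B))*(-2060 + w) = (-37321 - 173)*(-2060 - 25458683/18593652) = -37494*(-38328381803/18593652) = 239514057886947/3098942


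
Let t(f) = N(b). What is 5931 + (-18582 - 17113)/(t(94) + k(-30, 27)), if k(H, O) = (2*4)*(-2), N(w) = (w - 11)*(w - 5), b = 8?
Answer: 36794/5 ≈ 7358.8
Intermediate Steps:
N(w) = (-11 + w)*(-5 + w)
t(f) = -9 (t(f) = 55 + 8**2 - 16*8 = 55 + 64 - 128 = -9)
k(H, O) = -16 (k(H, O) = 8*(-2) = -16)
5931 + (-18582 - 17113)/(t(94) + k(-30, 27)) = 5931 + (-18582 - 17113)/(-9 - 16) = 5931 - 35695/(-25) = 5931 - 35695*(-1/25) = 5931 + 7139/5 = 36794/5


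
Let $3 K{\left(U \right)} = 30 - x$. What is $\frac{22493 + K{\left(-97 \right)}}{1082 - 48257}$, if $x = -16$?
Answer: $- \frac{73}{153} \approx -0.47712$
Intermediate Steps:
$K{\left(U \right)} = \frac{46}{3}$ ($K{\left(U \right)} = \frac{30 - -16}{3} = \frac{30 + 16}{3} = \frac{1}{3} \cdot 46 = \frac{46}{3}$)
$\frac{22493 + K{\left(-97 \right)}}{1082 - 48257} = \frac{22493 + \frac{46}{3}}{1082 - 48257} = \frac{67525}{3 \left(-47175\right)} = \frac{67525}{3} \left(- \frac{1}{47175}\right) = - \frac{73}{153}$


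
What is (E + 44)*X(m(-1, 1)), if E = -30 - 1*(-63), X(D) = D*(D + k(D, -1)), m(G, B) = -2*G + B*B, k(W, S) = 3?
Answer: 1386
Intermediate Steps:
m(G, B) = B² - 2*G (m(G, B) = -2*G + B² = B² - 2*G)
X(D) = D*(3 + D) (X(D) = D*(D + 3) = D*(3 + D))
E = 33 (E = -30 + 63 = 33)
(E + 44)*X(m(-1, 1)) = (33 + 44)*((1² - 2*(-1))*(3 + (1² - 2*(-1)))) = 77*((1 + 2)*(3 + (1 + 2))) = 77*(3*(3 + 3)) = 77*(3*6) = 77*18 = 1386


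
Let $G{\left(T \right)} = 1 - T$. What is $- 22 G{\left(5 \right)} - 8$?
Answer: $80$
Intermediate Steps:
$- 22 G{\left(5 \right)} - 8 = - 22 \left(1 - 5\right) - 8 = \left(-22\right) \left(-4\right) - 8 = 88 - 8 = 80$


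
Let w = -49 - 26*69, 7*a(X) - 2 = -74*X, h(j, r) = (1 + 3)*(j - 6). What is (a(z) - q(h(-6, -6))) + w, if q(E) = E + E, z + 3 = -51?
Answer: -8231/7 ≈ -1175.9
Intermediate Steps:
h(j, r) = -24 + 4*j (h(j, r) = 4*(-6 + j) = -24 + 4*j)
z = -54 (z = -3 - 51 = -54)
a(X) = 2/7 - 74*X/7 (a(X) = 2/7 + (-74*X)/7 = 2/7 - 74*X/7)
q(E) = 2*E
w = -1843 (w = -49 - 1794 = -1843)
(a(z) - q(h(-6, -6))) + w = ((2/7 - 74/7*(-54)) - 2*(-24 + 4*(-6))) - 1843 = ((2/7 + 3996/7) - 2*(-24 - 24)) - 1843 = (3998/7 - 2*(-48)) - 1843 = (3998/7 - 1*(-96)) - 1843 = (3998/7 + 96) - 1843 = 4670/7 - 1843 = -8231/7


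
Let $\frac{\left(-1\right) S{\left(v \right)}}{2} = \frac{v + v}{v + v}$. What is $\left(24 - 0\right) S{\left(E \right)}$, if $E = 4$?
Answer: $-48$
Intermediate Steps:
$S{\left(v \right)} = -2$ ($S{\left(v \right)} = - 2 \frac{v + v}{v + v} = - 2 \frac{2 v}{2 v} = - 2 \cdot 2 v \frac{1}{2 v} = \left(-2\right) 1 = -2$)
$\left(24 - 0\right) S{\left(E \right)} = \left(24 - 0\right) \left(-2\right) = \left(24 + 0\right) \left(-2\right) = 24 \left(-2\right) = -48$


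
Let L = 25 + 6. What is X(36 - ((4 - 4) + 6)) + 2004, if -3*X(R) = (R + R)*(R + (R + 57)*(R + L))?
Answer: -104736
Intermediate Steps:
L = 31
X(R) = -2*R*(R + (31 + R)*(57 + R))/3 (X(R) = -(R + R)*(R + (R + 57)*(R + 31))/3 = -2*R*(R + (57 + R)*(31 + R))/3 = -2*R*(R + (31 + R)*(57 + R))/3)
X(36 - ((4 - 4) + 6)) + 2004 = -2*(36 - ((4 - 4) + 6))*(1767 + (36 - ((4 - 4) + 6))² + 89*(36 - ((4 - 4) + 6)))/3 + 2004 = -2*(36 - (0 + 6))*(1767 + (36 - (0 + 6))² + 89*(36 - (0 + 6)))/3 + 2004 = -2*(36 - 1*6)*(1767 + (36 - 1*6)² + 89*(36 - 1*6))/3 + 2004 = -2*(36 - 6)*(1767 + (36 - 6)² + 89*(36 - 6))/3 + 2004 = -⅔*30*(1767 + 30² + 89*30) + 2004 = -⅔*30*(1767 + 900 + 2670) + 2004 = -⅔*30*5337 + 2004 = -106740 + 2004 = -104736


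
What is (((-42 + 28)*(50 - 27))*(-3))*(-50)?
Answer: -48300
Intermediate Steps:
(((-42 + 28)*(50 - 27))*(-3))*(-50) = (-14*23*(-3))*(-50) = -322*(-3)*(-50) = 966*(-50) = -48300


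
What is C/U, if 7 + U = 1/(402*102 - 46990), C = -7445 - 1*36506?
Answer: 263090686/41903 ≈ 6278.6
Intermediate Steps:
C = -43951 (C = -7445 - 36506 = -43951)
U = -41903/5986 (U = -7 + 1/(402*102 - 46990) = -7 + 1/(41004 - 46990) = -7 + 1/(-5986) = -7 - 1/5986 = -41903/5986 ≈ -7.0002)
C/U = -43951/(-41903/5986) = -43951*(-5986/41903) = 263090686/41903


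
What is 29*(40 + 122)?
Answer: 4698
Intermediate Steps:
29*(40 + 122) = 29*162 = 4698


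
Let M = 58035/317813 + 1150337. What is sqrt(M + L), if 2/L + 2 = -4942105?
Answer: 7*sqrt(6435083283294077291232826386)/523555283997 ≈ 1072.5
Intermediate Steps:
M = 365592111016/317813 (M = 58035*(1/317813) + 1150337 = 58035/317813 + 1150337 = 365592111016/317813 ≈ 1.1503e+6)
L = -2/4942107 (L = 2/(-2 - 4942105) = 2/(-4942107) = 2*(-1/4942107) = -2/4942107 ≈ -4.0469e-7)
sqrt(M + L) = sqrt(365592111016/317813 - 2/4942107) = sqrt(1806795330996315086/1570665851991) = 7*sqrt(6435083283294077291232826386)/523555283997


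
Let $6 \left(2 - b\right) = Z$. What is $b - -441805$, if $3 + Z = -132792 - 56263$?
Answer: $\frac{1419950}{3} \approx 4.7332 \cdot 10^{5}$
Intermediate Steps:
$Z = -189058$ ($Z = -3 - 189055 = -189058$)
$b = \frac{94535}{3}$ ($b = 2 - - \frac{94529}{3} = 2 + \frac{94529}{3} = \frac{94535}{3} \approx 31512.0$)
$b - -441805 = \frac{94535}{3} - -441805 = \frac{94535}{3} + 441805 = \frac{1419950}{3}$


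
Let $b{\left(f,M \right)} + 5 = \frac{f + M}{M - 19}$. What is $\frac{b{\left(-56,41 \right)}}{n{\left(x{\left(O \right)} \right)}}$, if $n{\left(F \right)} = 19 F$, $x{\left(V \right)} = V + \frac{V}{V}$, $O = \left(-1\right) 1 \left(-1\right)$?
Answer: $- \frac{125}{836} \approx -0.14952$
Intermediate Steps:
$O = 1$ ($O = \left(-1\right) \left(-1\right) = 1$)
$x{\left(V \right)} = 1 + V$ ($x{\left(V \right)} = V + 1 = 1 + V$)
$b{\left(f,M \right)} = -5 + \frac{M + f}{-19 + M}$ ($b{\left(f,M \right)} = -5 + \frac{f + M}{M - 19} = -5 + \frac{M + f}{-19 + M}$)
$\frac{b{\left(-56,41 \right)}}{n{\left(x{\left(O \right)} \right)}} = \frac{\frac{1}{-19 + 41} \left(95 - 56 - 164\right)}{19 \left(1 + 1\right)} = \frac{\frac{1}{22} \left(95 - 56 - 164\right)}{19 \cdot 2} = \frac{\frac{1}{22} \left(-125\right)}{38} = \left(- \frac{125}{22}\right) \frac{1}{38} = - \frac{125}{836}$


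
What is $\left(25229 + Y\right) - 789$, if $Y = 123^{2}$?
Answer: $39569$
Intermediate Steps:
$Y = 15129$
$\left(25229 + Y\right) - 789 = \left(25229 + 15129\right) - 789 = 40358 - 789 = 39569$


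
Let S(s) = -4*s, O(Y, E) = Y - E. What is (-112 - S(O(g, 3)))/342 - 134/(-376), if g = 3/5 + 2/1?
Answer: 3893/160740 ≈ 0.024219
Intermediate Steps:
g = 13/5 (g = 3*(⅕) + 2*1 = ⅗ + 2 = 13/5 ≈ 2.6000)
(-112 - S(O(g, 3)))/342 - 134/(-376) = (-112 - (-4)*(13/5 - 1*3))/342 - 134/(-376) = (-112 - (-4)*(13/5 - 3))*(1/342) - 134*(-1/376) = (-112 - (-4)*(-2)/5)*(1/342) + 67/188 = (-112 - 1*8/5)*(1/342) + 67/188 = (-112 - 8/5)*(1/342) + 67/188 = -568/5*1/342 + 67/188 = -284/855 + 67/188 = 3893/160740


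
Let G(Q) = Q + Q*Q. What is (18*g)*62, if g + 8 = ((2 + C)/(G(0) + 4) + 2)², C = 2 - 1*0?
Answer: 1116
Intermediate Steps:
G(Q) = Q + Q²
C = 2 (C = 2 + 0 = 2)
g = 1 (g = -8 + ((2 + 2)/(0*(1 + 0) + 4) + 2)² = -8 + (4/(0*1 + 4) + 2)² = -8 + (4/(0 + 4) + 2)² = -8 + (4/4 + 2)² = -8 + (4*(¼) + 2)² = -8 + (1 + 2)² = -8 + 3² = -8 + 9 = 1)
(18*g)*62 = (18*1)*62 = 18*62 = 1116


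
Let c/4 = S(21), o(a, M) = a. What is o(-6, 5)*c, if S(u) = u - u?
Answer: 0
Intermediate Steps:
S(u) = 0
c = 0 (c = 4*0 = 0)
o(-6, 5)*c = -6*0 = 0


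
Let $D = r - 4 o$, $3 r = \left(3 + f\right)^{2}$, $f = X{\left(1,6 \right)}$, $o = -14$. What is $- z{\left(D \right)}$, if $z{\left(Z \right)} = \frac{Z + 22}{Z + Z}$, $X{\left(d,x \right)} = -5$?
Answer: $- \frac{119}{172} \approx -0.69186$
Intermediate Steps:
$f = -5$
$r = \frac{4}{3}$ ($r = \frac{\left(3 - 5\right)^{2}}{3} = \frac{\left(-2\right)^{2}}{3} = \frac{1}{3} \cdot 4 = \frac{4}{3} \approx 1.3333$)
$D = \frac{172}{3}$ ($D = \frac{4}{3} - 4 \left(-14\right) = \frac{4}{3} - -56 = \frac{4}{3} + 56 = \frac{172}{3} \approx 57.333$)
$z{\left(Z \right)} = \frac{22 + Z}{2 Z}$
$- z{\left(D \right)} = - \frac{22 + \frac{172}{3}}{2 \cdot \frac{172}{3}} = - \frac{3 \cdot 238}{2 \cdot 172 \cdot 3} = \left(-1\right) \frac{119}{172} = - \frac{119}{172}$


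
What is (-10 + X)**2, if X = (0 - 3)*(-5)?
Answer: 25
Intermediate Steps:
X = 15 (X = -3*(-5) = 15)
(-10 + X)**2 = (-10 + 15)**2 = 5**2 = 25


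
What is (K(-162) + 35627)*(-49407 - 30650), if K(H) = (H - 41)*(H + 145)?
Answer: -3128467446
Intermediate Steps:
K(H) = (-41 + H)*(145 + H)
(K(-162) + 35627)*(-49407 - 30650) = ((-5945 + (-162)² + 104*(-162)) + 35627)*(-49407 - 30650) = ((-5945 + 26244 - 16848) + 35627)*(-80057) = (3451 + 35627)*(-80057) = 39078*(-80057) = -3128467446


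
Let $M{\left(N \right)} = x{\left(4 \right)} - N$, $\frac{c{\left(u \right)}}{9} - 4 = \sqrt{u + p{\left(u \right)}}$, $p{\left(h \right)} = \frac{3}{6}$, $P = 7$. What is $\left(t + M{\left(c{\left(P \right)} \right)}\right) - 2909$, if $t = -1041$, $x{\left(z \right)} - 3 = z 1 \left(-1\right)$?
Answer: $-3987 - \frac{9 \sqrt{30}}{2} \approx -4011.6$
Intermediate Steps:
$p{\left(h \right)} = \frac{1}{2}$ ($p{\left(h \right)} = 3 \cdot \frac{1}{6} = \frac{1}{2}$)
$x{\left(z \right)} = 3 - z$ ($x{\left(z \right)} = 3 + z 1 \left(-1\right) = 3 + z \left(-1\right) = 3 - z$)
$c{\left(u \right)} = 36 + 9 \sqrt{\frac{1}{2} + u}$ ($c{\left(u \right)} = 36 + 9 \sqrt{u + \frac{1}{2}} = 36 + 9 \sqrt{\frac{1}{2} + u}$)
$M{\left(N \right)} = -1 - N$ ($M{\left(N \right)} = \left(3 - 4\right) - N = -1 - N$)
$\left(t + M{\left(c{\left(P \right)} \right)}\right) - 2909 = \left(-1041 - \left(37 + \frac{9 \sqrt{2 + 4 \cdot 7}}{2}\right)\right) - 2909 = \left(-1041 - \left(37 + \frac{9 \sqrt{2 + 28}}{2}\right)\right) - 2909 = \left(-1041 - \left(37 + \frac{9 \sqrt{30}}{2}\right)\right) - 2909 = \left(-1078 - \frac{9 \sqrt{30}}{2}\right) - 2909 = -3987 - \frac{9 \sqrt{30}}{2}$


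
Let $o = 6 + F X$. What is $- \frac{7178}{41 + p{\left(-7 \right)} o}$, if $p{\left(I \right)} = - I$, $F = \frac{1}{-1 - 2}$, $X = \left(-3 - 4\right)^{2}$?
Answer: $\frac{10767}{47} \approx 229.09$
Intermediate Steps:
$X = 49$ ($X = \left(-7\right)^{2} = 49$)
$F = - \frac{1}{3}$ ($F = \frac{1}{-3} = - \frac{1}{3} \approx -0.33333$)
$o = - \frac{31}{3}$ ($o = 6 - \frac{49}{3} = - \frac{31}{3} \approx -10.333$)
$- \frac{7178}{41 + p{\left(-7 \right)} o} = - \frac{7178}{41 + \left(-1\right) \left(-7\right) \left(- \frac{31}{3}\right)} = - \frac{7178}{41 + 7 \left(- \frac{31}{3}\right)} = - \frac{7178}{41 - \frac{217}{3}} = - \frac{7178}{- \frac{94}{3}} = \left(-7178\right) \left(- \frac{3}{94}\right) = \frac{10767}{47}$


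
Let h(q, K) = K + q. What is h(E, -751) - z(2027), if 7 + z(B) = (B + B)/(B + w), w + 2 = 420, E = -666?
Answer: -3451504/2445 ≈ -1411.7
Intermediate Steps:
w = 418 (w = -2 + 420 = 418)
z(B) = -7 + 2*B/(418 + B) (z(B) = -7 + (B + B)/(B + 418) = -7 + (2*B)/(418 + B) = -7 + 2*B/(418 + B))
h(E, -751) - z(2027) = (-751 - 666) - (-2926 - 5*2027)/(418 + 2027) = -1417 - (-2926 - 10135)/2445 = -1417 - (-13061)/2445 = -1417 - 1*(-13061/2445) = -1417 + 13061/2445 = -3451504/2445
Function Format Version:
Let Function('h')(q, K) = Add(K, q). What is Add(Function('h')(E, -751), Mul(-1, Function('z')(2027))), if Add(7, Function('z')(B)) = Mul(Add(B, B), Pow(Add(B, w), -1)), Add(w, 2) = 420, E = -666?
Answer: Rational(-3451504, 2445) ≈ -1411.7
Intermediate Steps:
w = 418 (w = Add(-2, 420) = 418)
Function('z')(B) = Add(-7, Mul(2, B, Pow(Add(418, B), -1))) (Function('z')(B) = Add(-7, Mul(Add(B, B), Pow(Add(B, 418), -1))) = Add(-7, Mul(Mul(2, B), Pow(Add(418, B), -1))) = Add(-7, Mul(2, B, Pow(Add(418, B), -1))))
Add(Function('h')(E, -751), Mul(-1, Function('z')(2027))) = Add(Add(-751, -666), Mul(-1, Mul(Pow(Add(418, 2027), -1), Add(-2926, Mul(-5, 2027))))) = Add(-1417, Mul(-1, Mul(Pow(2445, -1), Add(-2926, -10135)))) = Add(-1417, Mul(-1, Mul(Rational(1, 2445), -13061))) = Add(-1417, Mul(-1, Rational(-13061, 2445))) = Add(-1417, Rational(13061, 2445)) = Rational(-3451504, 2445)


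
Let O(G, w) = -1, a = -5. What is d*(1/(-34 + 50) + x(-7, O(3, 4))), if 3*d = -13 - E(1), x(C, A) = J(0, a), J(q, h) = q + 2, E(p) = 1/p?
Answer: -77/8 ≈ -9.6250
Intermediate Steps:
J(q, h) = 2 + q
x(C, A) = 2 (x(C, A) = 2 + 0 = 2)
d = -14/3 (d = (-13 - 1/1)/3 = (-13 - 1*1)/3 = (-13 - 1)/3 = (1/3)*(-14) = -14/3 ≈ -4.6667)
d*(1/(-34 + 50) + x(-7, O(3, 4))) = -14*(1/(-34 + 50) + 2)/3 = -14*(1/16 + 2)/3 = -14/3*33/16 = -77/8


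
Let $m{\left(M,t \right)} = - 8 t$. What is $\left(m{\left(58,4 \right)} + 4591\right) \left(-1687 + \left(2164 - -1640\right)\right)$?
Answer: $9651403$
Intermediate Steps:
$\left(m{\left(58,4 \right)} + 4591\right) \left(-1687 + \left(2164 - -1640\right)\right) = \left(\left(-8\right) 4 + 4591\right) \left(-1687 + \left(2164 - -1640\right)\right) = \left(-32 + 4591\right) \left(-1687 + \left(2164 + 1640\right)\right) = 4559 \left(-1687 + 3804\right) = 4559 \cdot 2117 = 9651403$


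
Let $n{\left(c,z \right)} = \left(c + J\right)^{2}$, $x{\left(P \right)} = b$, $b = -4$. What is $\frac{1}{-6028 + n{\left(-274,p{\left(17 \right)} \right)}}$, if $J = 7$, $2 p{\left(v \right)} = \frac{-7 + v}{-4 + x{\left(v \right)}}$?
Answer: $\frac{1}{65261} \approx 1.5323 \cdot 10^{-5}$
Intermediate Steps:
$x{\left(P \right)} = -4$
$p{\left(v \right)} = \frac{7}{16} - \frac{v}{16}$ ($p{\left(v \right)} = \frac{\left(-7 + v\right) \frac{1}{-4 - 4}}{2} = \frac{\left(-7 + v\right) \frac{1}{-8}}{2} = \frac{\left(-7 + v\right) \left(- \frac{1}{8}\right)}{2} = \frac{\frac{7}{8} - \frac{v}{8}}{2} = \frac{7}{16} - \frac{v}{16}$)
$n{\left(c,z \right)} = \left(7 + c\right)^{2}$ ($n{\left(c,z \right)} = \left(c + 7\right)^{2} = \left(7 + c\right)^{2}$)
$\frac{1}{-6028 + n{\left(-274,p{\left(17 \right)} \right)}} = \frac{1}{-6028 + \left(7 - 274\right)^{2}} = \frac{1}{-6028 + \left(-267\right)^{2}} = \frac{1}{-6028 + 71289} = \frac{1}{65261}$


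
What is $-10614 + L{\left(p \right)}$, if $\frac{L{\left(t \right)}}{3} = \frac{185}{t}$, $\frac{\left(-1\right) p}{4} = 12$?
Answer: $- \frac{170009}{16} \approx -10626.0$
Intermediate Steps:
$p = -48$ ($p = \left(-4\right) 12 = -48$)
$L{\left(t \right)} = \frac{555}{t}$ ($L{\left(t \right)} = 3 \frac{185}{t} = \frac{555}{t}$)
$-10614 + L{\left(p \right)} = -10614 + \frac{555}{-48} = -10614 + 555 \left(- \frac{1}{48}\right) = -10614 - \frac{185}{16} = - \frac{170009}{16}$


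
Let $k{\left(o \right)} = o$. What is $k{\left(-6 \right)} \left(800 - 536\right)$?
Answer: $-1584$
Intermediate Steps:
$k{\left(-6 \right)} \left(800 - 536\right) = - 6 \left(800 - 536\right) = \left(-6\right) 264 = -1584$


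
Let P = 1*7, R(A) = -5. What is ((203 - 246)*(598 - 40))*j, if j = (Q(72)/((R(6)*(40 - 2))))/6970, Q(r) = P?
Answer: 83979/662150 ≈ 0.12683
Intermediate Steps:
P = 7
Q(r) = 7
j = -7/1324300 (j = (7/((-5*(40 - 2))))/6970 = (7/((-5*38)))*(1/6970) = (7/(-190))*(1/6970) = (7*(-1/190))*(1/6970) = -7/190*1/6970 = -7/1324300 ≈ -5.2858e-6)
((203 - 246)*(598 - 40))*j = ((203 - 246)*(598 - 40))*(-7/1324300) = -43*558*(-7/1324300) = -23994*(-7/1324300) = 83979/662150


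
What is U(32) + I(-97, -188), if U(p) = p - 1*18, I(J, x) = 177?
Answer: 191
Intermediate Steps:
U(p) = -18 + p (U(p) = p - 18 = -18 + p)
U(32) + I(-97, -188) = (-18 + 32) + 177 = 14 + 177 = 191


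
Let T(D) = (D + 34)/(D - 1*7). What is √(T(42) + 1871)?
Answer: √2294635/35 ≈ 43.280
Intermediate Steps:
T(D) = (34 + D)/(-7 + D) (T(D) = (34 + D)/(D - 7) = (34 + D)/(-7 + D))
√(T(42) + 1871) = √((34 + 42)/(-7 + 42) + 1871) = √(76/35 + 1871) = √(65561/35) = √2294635/35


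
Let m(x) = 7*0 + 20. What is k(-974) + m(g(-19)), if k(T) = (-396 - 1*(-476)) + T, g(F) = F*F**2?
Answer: -874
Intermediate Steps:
g(F) = F**3
k(T) = 80 + T (k(T) = (-396 + 476) + T = 80 + T)
m(x) = 20 (m(x) = 0 + 20 = 20)
k(-974) + m(g(-19)) = (80 - 974) + 20 = -894 + 20 = -874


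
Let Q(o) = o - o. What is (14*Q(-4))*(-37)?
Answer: 0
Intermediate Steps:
Q(o) = 0
(14*Q(-4))*(-37) = (14*0)*(-37) = 0*(-37) = 0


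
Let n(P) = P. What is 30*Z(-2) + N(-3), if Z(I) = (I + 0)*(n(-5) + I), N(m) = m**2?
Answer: 429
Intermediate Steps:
Z(I) = I*(-5 + I) (Z(I) = (I + 0)*(-5 + I) = I*(-5 + I))
30*Z(-2) + N(-3) = 30*(-2*(-5 - 2)) + (-3)**2 = 30*(-2*(-7)) + 9 = 30*14 + 9 = 420 + 9 = 429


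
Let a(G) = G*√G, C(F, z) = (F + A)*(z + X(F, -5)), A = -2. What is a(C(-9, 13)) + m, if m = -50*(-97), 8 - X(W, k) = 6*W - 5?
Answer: 4850 - 3520*I*√55 ≈ 4850.0 - 26105.0*I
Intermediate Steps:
X(W, k) = 13 - 6*W (X(W, k) = 8 - (6*W - 5) = 8 - (-5 + 6*W) = 8 + (5 - 6*W) = 13 - 6*W)
C(F, z) = (-2 + F)*(13 + z - 6*F) (C(F, z) = (F - 2)*(z + (13 - 6*F)) = (-2 + F)*(13 + z - 6*F))
m = 4850
a(G) = G^(3/2)
a(C(-9, 13)) + m = (-26 - 6*(-9)² - 2*13 + 25*(-9) - 9*13)^(3/2) + 4850 = (-26 - 6*81 - 26 - 225 - 117)^(3/2) + 4850 = (-26 - 486 - 26 - 225 - 117)^(3/2) + 4850 = (-880)^(3/2) + 4850 = -3520*I*√55 + 4850 = 4850 - 3520*I*√55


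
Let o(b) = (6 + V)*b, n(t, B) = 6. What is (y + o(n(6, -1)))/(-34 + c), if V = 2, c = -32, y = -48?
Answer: 0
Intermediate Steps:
o(b) = 8*b (o(b) = (6 + 2)*b = 8*b)
(y + o(n(6, -1)))/(-34 + c) = (-48 + 8*6)/(-34 - 32) = (-48 + 48)/(-66) = -1/66*0 = 0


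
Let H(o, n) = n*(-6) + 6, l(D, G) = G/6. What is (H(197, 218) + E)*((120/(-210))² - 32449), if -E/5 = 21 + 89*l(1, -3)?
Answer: 3766674465/98 ≈ 3.8435e+7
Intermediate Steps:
l(D, G) = G/6 (l(D, G) = G*(⅙) = G/6)
H(o, n) = 6 - 6*n (H(o, n) = -6*n + 6 = 6 - 6*n)
E = 235/2 (E = -5*(21 + 89*((⅙)*(-3))) = -5*(21 + 89*(-½)) = -5*(21 - 89/2) = -5*(-47/2) = 235/2 ≈ 117.50)
(H(197, 218) + E)*((120/(-210))² - 32449) = ((6 - 6*218) + 235/2)*((120/(-210))² - 32449) = ((6 - 1308) + 235/2)*((120*(-1/210))² - 32449) = (-1302 + 235/2)*((-4/7)² - 32449) = -2369*(16/49 - 32449)/2 = -2369/2*(-1589985/49) = 3766674465/98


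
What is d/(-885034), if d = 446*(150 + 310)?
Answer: -102580/442517 ≈ -0.23181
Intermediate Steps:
d = 205160 (d = 446*460 = 205160)
d/(-885034) = 205160/(-885034) = 205160*(-1/885034) = -102580/442517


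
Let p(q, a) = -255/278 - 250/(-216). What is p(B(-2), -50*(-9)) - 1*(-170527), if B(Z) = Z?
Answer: 2559954929/15012 ≈ 1.7053e+5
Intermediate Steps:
p(q, a) = 3605/15012 (p(q, a) = -255*1/278 - 250*(-1/216) = -255/278 + 125/108 = 3605/15012)
p(B(-2), -50*(-9)) - 1*(-170527) = 3605/15012 - 1*(-170527) = 3605/15012 + 170527 = 2559954929/15012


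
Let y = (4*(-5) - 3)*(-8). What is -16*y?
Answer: -2944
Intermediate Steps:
y = 184 (y = (-20 - 3)*(-8) = -23*(-8) = 184)
-16*y = -16*184 = -2944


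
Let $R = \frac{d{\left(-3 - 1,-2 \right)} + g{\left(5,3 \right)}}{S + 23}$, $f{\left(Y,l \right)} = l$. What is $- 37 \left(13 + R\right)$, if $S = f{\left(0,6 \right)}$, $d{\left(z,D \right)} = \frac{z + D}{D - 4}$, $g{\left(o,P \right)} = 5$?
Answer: $- \frac{14171}{29} \approx -488.66$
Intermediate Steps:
$d{\left(z,D \right)} = \frac{D + z}{-4 + D}$
$S = 6$
$R = \frac{6}{29}$ ($R = \frac{\frac{-2 - 4}{-4 - 2} + 5}{6 + 23} = \frac{\frac{-2 - 4}{-6} + 5}{29} = \left(\left(- \frac{1}{6}\right) \left(-6\right) + 5\right) \frac{1}{29} = \left(1 + 5\right) \frac{1}{29} = 6 \cdot \frac{1}{29} = \frac{6}{29} \approx 0.2069$)
$- 37 \left(13 + R\right) = - 37 \left(13 + \frac{6}{29}\right) = \left(-37\right) \frac{383}{29} = - \frac{14171}{29}$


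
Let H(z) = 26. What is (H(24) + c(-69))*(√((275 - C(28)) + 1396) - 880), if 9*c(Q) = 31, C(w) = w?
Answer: -233200/9 + 265*√1643/9 ≈ -24718.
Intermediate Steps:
c(Q) = 31/9 (c(Q) = (⅑)*31 = 31/9)
(H(24) + c(-69))*(√((275 - C(28)) + 1396) - 880) = (26 + 31/9)*(√((275 - 1*28) + 1396) - 880) = 265*(√((275 - 28) + 1396) - 880)/9 = 265*(√(247 + 1396) - 880)/9 = 265*(√1643 - 880)/9 = 265*(-880 + √1643)/9 = -233200/9 + 265*√1643/9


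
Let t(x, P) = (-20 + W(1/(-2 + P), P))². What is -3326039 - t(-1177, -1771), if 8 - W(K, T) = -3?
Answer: -3326120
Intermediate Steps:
W(K, T) = 11 (W(K, T) = 8 - 1*(-3) = 8 + 3 = 11)
t(x, P) = 81 (t(x, P) = (-20 + 11)² = (-9)² = 81)
-3326039 - t(-1177, -1771) = -3326039 - 1*81 = -3326039 - 81 = -3326120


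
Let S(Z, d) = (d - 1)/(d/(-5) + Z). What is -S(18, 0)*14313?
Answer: 4771/6 ≈ 795.17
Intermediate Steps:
S(Z, d) = (-1 + d)/(Z - d/5) (S(Z, d) = (-1 + d)/(d*(-1/5) + Z) = (-1 + d)/(-d/5 + Z) = (-1 + d)/(Z - d/5))
-S(18, 0)*14313 = -5*(-1 + 0)/(-1*0 + 5*18)*14313 = -5*(-1)/(0 + 90)*14313 = -5*(-1)/90*14313 = -5*(1/90)*(-1)*14313 = -(-1)*14313/18 = -1*(-4771/6) = 4771/6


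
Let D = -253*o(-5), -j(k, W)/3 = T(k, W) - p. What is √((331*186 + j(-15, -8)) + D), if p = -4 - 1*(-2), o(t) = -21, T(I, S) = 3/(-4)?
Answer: 19*√741/2 ≈ 258.60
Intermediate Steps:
T(I, S) = -¾ (T(I, S) = 3*(-¼) = -¾)
p = -2 (p = -4 + 2 = -2)
j(k, W) = -15/4 (j(k, W) = -3*(-¾ - 1*(-2)) = -3*(-¾ + 2) = -3*5/4 = -15/4)
D = 5313 (D = -253*(-21) = 5313)
√((331*186 + j(-15, -8)) + D) = √((331*186 - 15/4) + 5313) = √((61566 - 15/4) + 5313) = √(246249/4 + 5313) = √(267501/4) = 19*√741/2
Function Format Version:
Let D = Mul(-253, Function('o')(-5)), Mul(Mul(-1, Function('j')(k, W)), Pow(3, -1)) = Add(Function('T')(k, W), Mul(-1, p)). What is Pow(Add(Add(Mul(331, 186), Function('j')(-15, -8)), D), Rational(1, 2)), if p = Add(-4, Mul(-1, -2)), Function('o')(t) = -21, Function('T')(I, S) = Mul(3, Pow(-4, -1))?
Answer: Mul(Rational(19, 2), Pow(741, Rational(1, 2))) ≈ 258.60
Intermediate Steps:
Function('T')(I, S) = Rational(-3, 4) (Function('T')(I, S) = Mul(3, Rational(-1, 4)) = Rational(-3, 4))
p = -2 (p = Add(-4, 2) = -2)
Function('j')(k, W) = Rational(-15, 4) (Function('j')(k, W) = Mul(-3, Add(Rational(-3, 4), Mul(-1, -2))) = Mul(-3, Add(Rational(-3, 4), 2)) = Mul(-3, Rational(5, 4)) = Rational(-15, 4))
D = 5313 (D = Mul(-253, -21) = 5313)
Pow(Add(Add(Mul(331, 186), Function('j')(-15, -8)), D), Rational(1, 2)) = Pow(Add(Add(Mul(331, 186), Rational(-15, 4)), 5313), Rational(1, 2)) = Pow(Add(Add(61566, Rational(-15, 4)), 5313), Rational(1, 2)) = Pow(Add(Rational(246249, 4), 5313), Rational(1, 2)) = Pow(Rational(267501, 4), Rational(1, 2)) = Mul(Rational(19, 2), Pow(741, Rational(1, 2)))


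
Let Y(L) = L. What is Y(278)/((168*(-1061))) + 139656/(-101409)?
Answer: -53942845/39125436 ≈ -1.3787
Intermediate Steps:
Y(278)/((168*(-1061))) + 139656/(-101409) = 278/((168*(-1061))) + 139656/(-101409) = 278/(-178248) + 139656*(-1/101409) = 278*(-1/178248) - 4232/3073 = -139/89124 - 4232/3073 = -53942845/39125436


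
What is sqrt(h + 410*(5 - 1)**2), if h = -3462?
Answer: sqrt(3098) ≈ 55.660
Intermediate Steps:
sqrt(h + 410*(5 - 1)**2) = sqrt(-3462 + 410*(5 - 1)**2) = sqrt(-3462 + 410*4**2) = sqrt(-3462 + 410*16) = sqrt(-3462 + 6560) = sqrt(3098)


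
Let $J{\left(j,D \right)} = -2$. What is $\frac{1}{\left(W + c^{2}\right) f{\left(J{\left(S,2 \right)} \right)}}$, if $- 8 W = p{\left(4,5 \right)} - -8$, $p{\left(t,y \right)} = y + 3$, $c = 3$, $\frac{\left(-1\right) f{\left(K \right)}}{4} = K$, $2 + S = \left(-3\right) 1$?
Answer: $\frac{1}{56} \approx 0.017857$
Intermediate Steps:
$S = -5$ ($S = -2 - 3 = -5$)
$f{\left(K \right)} = - 4 K$
$p{\left(t,y \right)} = 3 + y$
$W = -2$ ($W = - \frac{\left(3 + 5\right) - -8}{8} = - \frac{8 + 8}{8} = \left(- \frac{1}{8}\right) 16 = -2$)
$\frac{1}{\left(W + c^{2}\right) f{\left(J{\left(S,2 \right)} \right)}} = \frac{1}{\left(-2 + 3^{2}\right) \left(\left(-4\right) \left(-2\right)\right)} = \frac{1}{\left(-2 + 9\right) 8} = \frac{1}{7 \cdot 8} = \frac{1}{56}$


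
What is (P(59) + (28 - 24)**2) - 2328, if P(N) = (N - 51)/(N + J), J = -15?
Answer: -25430/11 ≈ -2311.8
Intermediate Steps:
P(N) = (-51 + N)/(-15 + N) (P(N) = (N - 51)/(N - 15) = (-51 + N)/(-15 + N))
(P(59) + (28 - 24)**2) - 2328 = ((-51 + 59)/(-15 + 59) + (28 - 24)**2) - 2328 = (8/44 + 4**2) - 2328 = ((1/44)*8 + 16) - 2328 = (2/11 + 16) - 2328 = 178/11 - 2328 = -25430/11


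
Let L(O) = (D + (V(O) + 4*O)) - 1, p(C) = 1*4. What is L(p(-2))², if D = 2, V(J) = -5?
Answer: 144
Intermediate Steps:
p(C) = 4
L(O) = -4 + 4*O (L(O) = (2 + (-5 + 4*O)) - 1 = (-3 + 4*O) - 1 = -4 + 4*O)
L(p(-2))² = (-4 + 4*4)² = (-4 + 16)² = 12² = 144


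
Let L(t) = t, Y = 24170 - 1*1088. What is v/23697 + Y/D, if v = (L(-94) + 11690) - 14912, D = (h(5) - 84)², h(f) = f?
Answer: 526278998/147892977 ≈ 3.5585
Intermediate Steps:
Y = 23082 (Y = 24170 - 1088 = 23082)
D = 6241 (D = (5 - 84)² = (-79)² = 6241)
v = -3316 (v = (-94 + 11690) - 14912 = 11596 - 14912 = -3316)
v/23697 + Y/D = -3316/23697 + 23082/6241 = 526278998/147892977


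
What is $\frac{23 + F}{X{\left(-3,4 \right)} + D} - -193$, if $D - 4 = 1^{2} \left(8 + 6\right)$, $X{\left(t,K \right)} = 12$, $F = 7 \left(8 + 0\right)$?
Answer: $\frac{5869}{30} \approx 195.63$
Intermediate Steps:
$F = 56$ ($F = 7 \cdot 8 = 56$)
$D = 18$ ($D = 4 + 1^{2} \left(8 + 6\right) = 4 + 1 \cdot 14 = 4 + 14 = 18$)
$\frac{23 + F}{X{\left(-3,4 \right)} + D} - -193 = \frac{23 + 56}{12 + 18} - -193 = \frac{79}{30} + 193 = \frac{5869}{30}$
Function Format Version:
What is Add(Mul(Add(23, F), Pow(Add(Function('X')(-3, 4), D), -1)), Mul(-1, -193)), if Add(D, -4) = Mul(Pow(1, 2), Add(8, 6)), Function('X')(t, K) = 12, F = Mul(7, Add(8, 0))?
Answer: Rational(5869, 30) ≈ 195.63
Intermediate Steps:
F = 56 (F = Mul(7, 8) = 56)
D = 18 (D = Add(4, Mul(Pow(1, 2), Add(8, 6))) = Add(4, Mul(1, 14)) = Add(4, 14) = 18)
Add(Mul(Add(23, F), Pow(Add(Function('X')(-3, 4), D), -1)), Mul(-1, -193)) = Add(Mul(Add(23, 56), Pow(Add(12, 18), -1)), Mul(-1, -193)) = Add(Mul(79, Pow(30, -1)), 193) = Add(Mul(79, Rational(1, 30)), 193) = Add(Rational(79, 30), 193) = Rational(5869, 30)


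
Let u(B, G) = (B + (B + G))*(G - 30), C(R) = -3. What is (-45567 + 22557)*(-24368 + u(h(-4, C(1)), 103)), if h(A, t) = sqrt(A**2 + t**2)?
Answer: 370898190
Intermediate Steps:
u(B, G) = (-30 + G)*(G + 2*B) (u(B, G) = (G + 2*B)*(-30 + G) = (-30 + G)*(G + 2*B))
(-45567 + 22557)*(-24368 + u(h(-4, C(1)), 103)) = (-45567 + 22557)*(-24368 + (103**2 - 60*sqrt((-4)**2 + (-3)**2) - 30*103 + 2*sqrt((-4)**2 + (-3)**2)*103)) = -23010*(-24368 + (10609 - 60*sqrt(16 + 9) - 3090 + 2*sqrt(16 + 9)*103)) = -23010*(-24368 + (10609 - 60*sqrt(25) - 3090 + 2*sqrt(25)*103)) = -23010*(-24368 + (10609 - 60*5 - 3090 + 2*5*103)) = -23010*(-24368 + (10609 - 300 - 3090 + 1030)) = -23010*(-24368 + 8249) = -23010*(-16119) = 370898190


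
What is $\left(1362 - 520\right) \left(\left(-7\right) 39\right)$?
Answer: $-229866$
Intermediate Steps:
$\left(1362 - 520\right) \left(\left(-7\right) 39\right) = 842 \left(-273\right) = -229866$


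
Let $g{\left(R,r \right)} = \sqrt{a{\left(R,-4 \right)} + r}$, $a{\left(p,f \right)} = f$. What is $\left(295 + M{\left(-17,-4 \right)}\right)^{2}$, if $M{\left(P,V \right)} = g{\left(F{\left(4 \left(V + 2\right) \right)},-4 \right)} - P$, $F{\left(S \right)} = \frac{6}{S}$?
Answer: $97336 + 1248 i \sqrt{2} \approx 97336.0 + 1764.9 i$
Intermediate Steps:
$g{\left(R,r \right)} = \sqrt{-4 + r}$
$M{\left(P,V \right)} = - P + 2 i \sqrt{2}$ ($M{\left(P,V \right)} = \sqrt{-4 - 4} - P = \sqrt{-8} - P = 2 i \sqrt{2} - P = - P + 2 i \sqrt{2}$)
$\left(295 + M{\left(-17,-4 \right)}\right)^{2} = \left(295 + \left(\left(-1\right) \left(-17\right) + 2 i \sqrt{2}\right)\right)^{2} = \left(295 + \left(17 + 2 i \sqrt{2}\right)\right)^{2} = \left(312 + 2 i \sqrt{2}\right)^{2}$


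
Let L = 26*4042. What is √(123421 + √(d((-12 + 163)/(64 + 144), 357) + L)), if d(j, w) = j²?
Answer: √(333730384 + 13*√4546723089)/52 ≈ 351.77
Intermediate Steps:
L = 105092
√(123421 + √(d((-12 + 163)/(64 + 144), 357) + L)) = √(123421 + √(((-12 + 163)/(64 + 144))² + 105092)) = √(123421 + √((151/208)² + 105092)) = √(123421 + √(22801/43264 + 105092)) = √(123421 + √(4546723089/43264)) = √(123421 + √4546723089/208)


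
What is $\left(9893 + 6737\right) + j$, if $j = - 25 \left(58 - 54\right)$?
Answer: $16530$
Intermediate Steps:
$j = -100$ ($j = \left(-25\right) 4 = -100$)
$\left(9893 + 6737\right) + j = \left(9893 + 6737\right) - 100 = 16630 - 100 = 16530$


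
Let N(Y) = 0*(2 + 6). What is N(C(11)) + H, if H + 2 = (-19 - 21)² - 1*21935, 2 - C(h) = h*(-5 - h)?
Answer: -20337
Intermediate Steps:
C(h) = 2 - h*(-5 - h)
N(Y) = 0 (N(Y) = 0*8 = 0)
H = -20337 (H = -2 + ((-19 - 21)² - 1*21935) = -2 + ((-40)² - 21935) = -2 + (1600 - 21935) = -2 - 20335 = -20337)
N(C(11)) + H = 0 - 20337 = -20337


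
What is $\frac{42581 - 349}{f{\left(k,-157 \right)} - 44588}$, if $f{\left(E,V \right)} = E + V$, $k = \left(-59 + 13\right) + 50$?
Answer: $- \frac{42232}{44741} \approx -0.94392$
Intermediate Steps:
$k = 4$ ($k = -46 + 50 = 4$)
$\frac{42581 - 349}{f{\left(k,-157 \right)} - 44588} = \frac{42581 - 349}{\left(4 - 157\right) - 44588} = \frac{42232}{-153 - 44588} = \frac{42232}{-44741} = 42232 \left(- \frac{1}{44741}\right) = - \frac{42232}{44741}$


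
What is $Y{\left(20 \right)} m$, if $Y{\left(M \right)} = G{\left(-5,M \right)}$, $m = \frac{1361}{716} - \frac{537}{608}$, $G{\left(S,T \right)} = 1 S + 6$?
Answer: $\frac{110749}{108832} \approx 1.0176$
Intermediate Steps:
$G{\left(S,T \right)} = 6 + S$ ($G{\left(S,T \right)} = S + 6 = 6 + S$)
$m = \frac{110749}{108832}$ ($m = 1361 \cdot \frac{1}{716} - \frac{537}{608} = \frac{1361}{716} - \frac{537}{608} = \frac{110749}{108832} \approx 1.0176$)
$Y{\left(M \right)} = 1$ ($Y{\left(M \right)} = 6 - 5 = 1$)
$Y{\left(20 \right)} m = 1 \cdot \frac{110749}{108832} = \frac{110749}{108832}$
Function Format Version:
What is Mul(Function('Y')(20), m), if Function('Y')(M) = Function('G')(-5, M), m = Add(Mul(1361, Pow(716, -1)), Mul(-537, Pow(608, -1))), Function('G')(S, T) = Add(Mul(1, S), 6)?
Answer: Rational(110749, 108832) ≈ 1.0176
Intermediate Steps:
Function('G')(S, T) = Add(6, S) (Function('G')(S, T) = Add(S, 6) = Add(6, S))
m = Rational(110749, 108832) (m = Add(Mul(1361, Rational(1, 716)), Mul(-537, Rational(1, 608))) = Add(Rational(1361, 716), Rational(-537, 608)) = Rational(110749, 108832) ≈ 1.0176)
Function('Y')(M) = 1 (Function('Y')(M) = Add(6, -5) = 1)
Mul(Function('Y')(20), m) = Mul(1, Rational(110749, 108832)) = Rational(110749, 108832)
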